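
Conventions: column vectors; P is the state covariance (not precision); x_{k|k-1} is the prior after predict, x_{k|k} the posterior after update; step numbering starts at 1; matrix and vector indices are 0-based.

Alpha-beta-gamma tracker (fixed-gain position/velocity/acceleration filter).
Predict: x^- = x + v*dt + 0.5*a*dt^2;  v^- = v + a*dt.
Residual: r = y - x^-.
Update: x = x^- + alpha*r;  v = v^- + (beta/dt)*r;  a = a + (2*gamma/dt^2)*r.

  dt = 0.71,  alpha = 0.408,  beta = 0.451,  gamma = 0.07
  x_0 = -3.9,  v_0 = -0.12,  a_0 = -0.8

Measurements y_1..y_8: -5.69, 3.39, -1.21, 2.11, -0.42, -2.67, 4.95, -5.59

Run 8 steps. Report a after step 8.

step 1: x_pred=-4.1868  r=-1.5032  x^+=-4.8001  v^+=-1.6428  a^+=-1.2175
step 2: x_pred=-6.2734  r=9.6634  x^+=-2.3307  v^+=3.6311  a^+=1.4663
step 3: x_pred=0.6169  r=-1.8269  x^+=-0.1285  v^+=3.5117  a^+=0.9589
step 4: x_pred=2.6065  r=-0.4965  x^+=2.4039  v^+=3.8771  a^+=0.8210
step 5: x_pred=5.3636  r=-5.7836  x^+=3.0039  v^+=0.7862  a^+=-0.7852
step 6: x_pred=3.3642  r=-6.0342  x^+=0.9022  v^+=-3.6043  a^+=-2.4611
step 7: x_pred=-2.2771  r=7.2271  x^+=0.6716  v^+=-0.7609  a^+=-0.4539
step 8: x_pred=0.0169  r=-5.6069  x^+=-2.2707  v^+=-4.6447  a^+=-2.0111

a_post = -2.0111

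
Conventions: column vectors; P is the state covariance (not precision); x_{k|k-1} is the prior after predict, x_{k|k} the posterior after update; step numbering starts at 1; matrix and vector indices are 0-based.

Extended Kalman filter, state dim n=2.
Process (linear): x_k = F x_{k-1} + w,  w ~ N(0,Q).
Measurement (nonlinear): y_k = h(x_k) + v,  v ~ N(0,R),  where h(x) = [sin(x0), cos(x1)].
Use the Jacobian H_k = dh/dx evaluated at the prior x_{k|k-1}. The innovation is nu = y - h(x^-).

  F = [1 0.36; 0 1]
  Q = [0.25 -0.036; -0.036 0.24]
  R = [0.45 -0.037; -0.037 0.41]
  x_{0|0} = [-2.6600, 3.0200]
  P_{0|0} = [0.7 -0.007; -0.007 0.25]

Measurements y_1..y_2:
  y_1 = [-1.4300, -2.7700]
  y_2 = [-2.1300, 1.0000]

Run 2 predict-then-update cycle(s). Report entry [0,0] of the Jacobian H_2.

H_jac[0,0] = 0.9343

step 1: x^-=[-1.5728, 3.0200]  P^-=[0.9774 0.0470; 0.0470 0.4900]  H_jac=[-0.0020 0.0000; 0.0000 -0.1213]  S=[0.4500 -0.0370; -0.0370 0.4172]  K=[-0.0055 -0.0142; -0.0120 -0.1435]  nu=[-0.4300, -1.7774]  x^+=[-1.5453, 3.2803]  P^+=[0.9773 0.0462; 0.0462 0.4815]
step 2: x^-=[-0.3644, 3.2803]  P^-=[1.3229 0.1835; 0.1835 0.7215]  H_jac=[0.9343 0.0000; 0.0000 0.1382]  S=[1.6049 -0.0133; -0.0133 0.4238]  K=[0.7709 0.0840; 0.1088 0.2387]  nu=[-1.7736, 1.9904]  x^+=[-1.5643, 3.5624]  P^+=[0.3679 0.0429; 0.0429 0.6790]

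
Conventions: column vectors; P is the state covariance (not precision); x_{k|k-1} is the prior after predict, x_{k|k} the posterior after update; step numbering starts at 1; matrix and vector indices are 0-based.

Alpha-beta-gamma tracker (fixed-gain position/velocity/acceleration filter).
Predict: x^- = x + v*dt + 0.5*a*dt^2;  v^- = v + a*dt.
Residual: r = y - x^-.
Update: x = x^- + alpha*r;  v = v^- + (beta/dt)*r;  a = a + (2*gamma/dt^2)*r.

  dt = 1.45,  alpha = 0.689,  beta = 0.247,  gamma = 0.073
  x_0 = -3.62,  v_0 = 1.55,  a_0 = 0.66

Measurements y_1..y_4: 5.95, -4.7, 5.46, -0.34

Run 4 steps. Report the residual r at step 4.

step 1: x_pred=-0.6787  r=6.6287  x^+=3.8885  v^+=3.6362  a^+=1.1203
step 2: x_pred=10.3386  r=-15.0386  x^+=-0.0230  v^+=2.6988  a^+=0.0760
step 3: x_pred=3.9702  r=1.4898  x^+=4.9967  v^+=3.0628  a^+=0.1795
step 4: x_pred=9.6264  r=-9.9664  x^+=2.7596  v^+=1.6253  a^+=-0.5126

resid = -9.9664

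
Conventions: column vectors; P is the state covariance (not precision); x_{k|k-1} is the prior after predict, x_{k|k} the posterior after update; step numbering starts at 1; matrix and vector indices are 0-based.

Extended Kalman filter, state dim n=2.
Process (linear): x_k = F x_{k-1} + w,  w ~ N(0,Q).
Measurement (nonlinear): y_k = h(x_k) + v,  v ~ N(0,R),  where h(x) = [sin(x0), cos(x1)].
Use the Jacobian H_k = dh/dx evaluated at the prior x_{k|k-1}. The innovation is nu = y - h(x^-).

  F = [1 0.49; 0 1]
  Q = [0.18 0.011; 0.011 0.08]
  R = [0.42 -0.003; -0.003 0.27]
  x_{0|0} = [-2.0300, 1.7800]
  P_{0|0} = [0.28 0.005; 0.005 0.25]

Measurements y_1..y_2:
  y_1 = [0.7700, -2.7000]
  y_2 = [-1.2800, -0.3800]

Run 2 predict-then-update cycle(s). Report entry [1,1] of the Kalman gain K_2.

K[1,1] = 0.0690

step 1: x^-=[-1.1578, 1.7800]  P^-=[0.5249 0.1385; 0.1385 0.3300]  H_jac=[0.4014 0.0000; 0.0000 -0.9782]  S=[0.5046 -0.0574; -0.0574 0.5858]  K=[0.3957 -0.1925; 0.0480 -0.5464]  nu=[1.6859, -2.4923]  x^+=[-0.0109, 3.2227]  P^+=[0.4155 0.0544; 0.0544 0.1510]
step 2: x^-=[1.5682, 3.2227]  P^-=[0.6850 0.1393; 0.1393 0.2310]  H_jac=[0.0025 0.0000; 0.0000 0.0811]  S=[0.4200 -0.0030; -0.0030 0.2715]  K=[0.0045 0.0416; 0.0013 0.0690]  nu=[-2.2800, 0.6167]  x^+=[1.5838, 3.2622]  P^+=[0.6845 0.1385; 0.1385 0.2297]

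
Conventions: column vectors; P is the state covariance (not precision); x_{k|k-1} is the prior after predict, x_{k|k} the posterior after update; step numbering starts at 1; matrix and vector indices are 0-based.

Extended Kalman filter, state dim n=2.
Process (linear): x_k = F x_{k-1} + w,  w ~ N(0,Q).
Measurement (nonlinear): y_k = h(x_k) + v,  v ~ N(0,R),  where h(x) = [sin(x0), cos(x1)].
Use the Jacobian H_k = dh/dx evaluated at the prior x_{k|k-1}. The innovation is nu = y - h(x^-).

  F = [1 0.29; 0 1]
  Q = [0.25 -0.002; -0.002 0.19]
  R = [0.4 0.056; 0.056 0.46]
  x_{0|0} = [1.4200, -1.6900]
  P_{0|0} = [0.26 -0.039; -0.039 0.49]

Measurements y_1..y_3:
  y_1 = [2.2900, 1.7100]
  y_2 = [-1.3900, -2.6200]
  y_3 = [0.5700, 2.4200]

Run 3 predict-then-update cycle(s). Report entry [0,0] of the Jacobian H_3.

step 1: x^-=[0.9299, -1.6900]  P^-=[0.5286 0.1011; 0.1011 0.6800]  H_jac=[0.5979 0.0000; 0.0000 0.9929]  S=[0.5890 0.1160; 0.1160 1.1304]  K=[0.5298 0.0344; -0.0153 0.5989]  nu=[1.4884, 1.8289]  x^+=[1.7815, -0.6175]  P^+=[0.3577 0.0458; 0.0458 0.2766]
step 2: x^-=[1.6024, -0.6175]  P^-=[0.6575 0.1240; 0.1240 0.4666]  H_jac=[-0.0316 0.0000; 0.0000 0.5790]  S=[0.4007 0.0537; 0.0537 0.6164]  K=[-0.0683 0.1225; -0.0694 0.4443]  nu=[-2.3895, -3.4353]  x^+=[1.3448, -1.9782]  P^+=[0.6473 0.0907; 0.0907 0.3463]
step 3: x^-=[0.7712, -1.9782]  P^-=[0.9790 0.1891; 0.1891 0.5363]  H_jac=[0.7171 0.0000; 0.0000 0.9182]  S=[0.9034 0.1805; 0.1805 0.9121]  K=[0.7695 0.0381; 0.0440 0.5311]  nu=[-0.1270, 2.8162]  x^+=[0.7807, -0.4880]  P^+=[0.4322 0.0660; 0.0660 0.2688]

H_jac[0,0] = 0.7171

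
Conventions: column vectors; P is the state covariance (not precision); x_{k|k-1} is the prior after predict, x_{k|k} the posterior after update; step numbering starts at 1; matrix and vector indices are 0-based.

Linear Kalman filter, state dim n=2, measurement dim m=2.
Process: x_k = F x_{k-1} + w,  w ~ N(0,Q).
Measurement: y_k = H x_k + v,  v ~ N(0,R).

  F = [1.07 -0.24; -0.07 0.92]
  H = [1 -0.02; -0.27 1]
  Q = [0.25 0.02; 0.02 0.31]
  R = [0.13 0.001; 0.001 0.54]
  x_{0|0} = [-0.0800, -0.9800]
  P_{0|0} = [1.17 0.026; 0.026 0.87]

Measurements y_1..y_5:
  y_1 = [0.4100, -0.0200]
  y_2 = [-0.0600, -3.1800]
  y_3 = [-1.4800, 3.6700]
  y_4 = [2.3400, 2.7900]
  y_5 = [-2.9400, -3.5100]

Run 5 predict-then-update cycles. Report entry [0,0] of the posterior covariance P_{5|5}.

step 1: x^-=[0.1496, -0.8960]  P^-=[1.6263 -0.2337; -0.2337 1.0488]  S=[1.7661 -0.6940; -0.6940 1.8335]  K=[0.9155 -0.0204; 0.1105 0.6483]  nu=[0.2425, 0.9164]  x^+=[0.3529, -0.2751]  P^+=[0.1194 0.0221; 0.0221 0.3561]
step 2: x^-=[0.4436, -0.2778]  P^-=[0.3959 -0.0454; -0.0454 0.6092]  S=[0.5279 -0.1637; -0.1637 1.2026]  K=[0.7437 -0.0254; 0.0534 0.5240]  nu=[-0.5092, -2.7824]  x^+=[0.1356, -1.7631]  P^+=[0.0969 0.0132; 0.0132 0.2866]
step 3: x^-=[0.5682, -1.6315]  P^-=[0.3707 -0.0373; -0.0373 0.5514]  S=[0.5024 -0.1476; -0.1476 1.1385]  K=[0.7317 -0.0258; 0.0506 0.4997]  nu=[-2.0809, 5.4550]  x^+=[-1.0952, 0.9889]  P^+=[0.0954 0.0125; 0.0125 0.2733]
step 4: x^-=[-1.4092, 0.9864]  P^-=[0.3685 -0.0349; -0.0349 0.5401]  S=[0.5001 -0.1444; -0.1444 1.1259]  K=[0.7308 -0.0257; 0.0514 0.4947]  nu=[3.7689, 1.4231]  x^+=[1.3087, 1.8843]  P^+=[0.0952 0.0126; 0.0126 0.2706]
step 5: x^-=[0.9480, 1.6419]  P^-=[0.3681 -0.0343; -0.0343 0.5379]  S=[0.4997 -0.1436; -0.1436 1.1232]  K=[0.7307 -0.0256; 0.0518 0.4937]  nu=[-3.8552, -4.8960]  x^+=[-1.7438, -0.9750]  P^+=[0.0952 0.0126; 0.0126 0.2701]

P_post[0,0] = 0.0952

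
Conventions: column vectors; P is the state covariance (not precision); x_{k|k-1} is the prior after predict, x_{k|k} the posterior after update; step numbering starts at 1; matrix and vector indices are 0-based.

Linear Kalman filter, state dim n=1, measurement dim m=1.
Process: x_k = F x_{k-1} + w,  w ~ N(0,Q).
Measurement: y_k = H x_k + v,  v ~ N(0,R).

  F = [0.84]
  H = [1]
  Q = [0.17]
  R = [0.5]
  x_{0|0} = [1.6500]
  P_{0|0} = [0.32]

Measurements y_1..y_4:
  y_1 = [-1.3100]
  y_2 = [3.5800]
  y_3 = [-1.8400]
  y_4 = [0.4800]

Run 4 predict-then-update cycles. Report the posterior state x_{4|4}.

x_post = [0.2243]

step 1: x^-=[1.3860]  P^-=[0.3958]  S=[0.8958]  K=[0.4418]  nu=[-2.6960]  x^+=[0.1948]  P^+=[0.2209]
step 2: x^-=[0.1636]  P^-=[0.3259]  S=[0.8259]  K=[0.3946]  nu=[3.4164]  x^+=[1.5117]  P^+=[0.1973]
step 3: x^-=[1.2698]  P^-=[0.3092]  S=[0.8092]  K=[0.3821]  nu=[-3.1098]  x^+=[0.0815]  P^+=[0.1911]
step 4: x^-=[0.0685]  P^-=[0.3048]  S=[0.8048]  K=[0.3787]  nu=[0.4115]  x^+=[0.2243]  P^+=[0.1894]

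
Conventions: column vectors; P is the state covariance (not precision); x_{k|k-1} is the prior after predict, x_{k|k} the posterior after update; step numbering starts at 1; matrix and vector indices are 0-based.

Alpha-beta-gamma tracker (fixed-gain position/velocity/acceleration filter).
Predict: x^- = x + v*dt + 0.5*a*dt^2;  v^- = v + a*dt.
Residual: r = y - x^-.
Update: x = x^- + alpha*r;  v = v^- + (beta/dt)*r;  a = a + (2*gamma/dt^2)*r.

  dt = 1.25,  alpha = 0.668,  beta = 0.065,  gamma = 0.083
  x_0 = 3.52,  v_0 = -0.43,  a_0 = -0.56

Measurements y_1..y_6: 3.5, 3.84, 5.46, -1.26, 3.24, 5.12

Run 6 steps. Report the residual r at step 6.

step 1: x_pred=2.5450  r=0.9550  x^+=3.1829  v^+=-1.0803  a^+=-0.4585
step 2: x_pred=1.4743  r=2.3657  x^+=3.0546  v^+=-1.5305  a^+=-0.2072
step 3: x_pred=0.9796  r=4.4804  x^+=3.9725  v^+=-1.5565  a^+=0.2688
step 4: x_pred=2.2368  r=-3.4968  x^+=-0.0990  v^+=-1.4024  a^+=-0.1027
step 5: x_pred=-1.9323  r=5.1723  x^+=1.5228  v^+=-1.2618  a^+=0.4468
step 6: x_pred=0.2946  r=4.8254  x^+=3.5180  v^+=-0.4524  a^+=0.9594

resid = 4.8254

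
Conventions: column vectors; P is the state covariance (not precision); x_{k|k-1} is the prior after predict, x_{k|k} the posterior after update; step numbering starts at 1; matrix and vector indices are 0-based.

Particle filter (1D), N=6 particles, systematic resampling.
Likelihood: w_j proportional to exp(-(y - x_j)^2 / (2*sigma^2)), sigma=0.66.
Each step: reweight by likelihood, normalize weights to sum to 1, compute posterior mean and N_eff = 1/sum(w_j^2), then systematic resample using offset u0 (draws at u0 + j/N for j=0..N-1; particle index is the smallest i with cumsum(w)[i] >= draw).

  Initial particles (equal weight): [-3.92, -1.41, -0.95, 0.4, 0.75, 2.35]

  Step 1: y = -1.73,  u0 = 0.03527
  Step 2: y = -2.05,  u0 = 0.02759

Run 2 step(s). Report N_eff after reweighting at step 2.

N_eff = 5.3309

step 1: w=[0.0029, 0.6365, 0.3561, 0.0039, 0.0006, 0.0000]  mean=-1.2451  Neff=1.8800  idx=[1, 1, 1, 1, 2, 2]
step 2: w=[0.2084, 0.2084, 0.2084, 0.2084, 0.0832, 0.0832]  mean=-1.3335  Neff=5.3309  idx=[0, 0, 1, 2, 3, 4]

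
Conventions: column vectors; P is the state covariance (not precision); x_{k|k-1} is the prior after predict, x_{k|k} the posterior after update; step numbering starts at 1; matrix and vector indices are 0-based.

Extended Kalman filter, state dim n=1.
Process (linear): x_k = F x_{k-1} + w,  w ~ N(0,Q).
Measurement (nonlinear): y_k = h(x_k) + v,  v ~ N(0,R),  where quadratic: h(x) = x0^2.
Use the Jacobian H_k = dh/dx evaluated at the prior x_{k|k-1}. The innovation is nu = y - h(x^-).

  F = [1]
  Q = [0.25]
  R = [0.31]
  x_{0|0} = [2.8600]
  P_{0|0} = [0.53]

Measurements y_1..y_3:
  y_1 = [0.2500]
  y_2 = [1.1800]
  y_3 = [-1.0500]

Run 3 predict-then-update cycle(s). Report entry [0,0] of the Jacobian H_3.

H_jac[0,0] = 2.3649

step 1: x^-=[2.8600]  P^-=[0.7800]  H_jac=[5.7200]  S=[25.8304]  K=[0.1727]  nu=[-7.9296]  x^+=[1.4903]  P^+=[0.0094]
step 2: x^-=[1.4903]  P^-=[0.2594]  H_jac=[2.9807]  S=[2.6143]  K=[0.2957]  nu=[-1.0411]  x^+=[1.1825]  P^+=[0.0308]
step 3: x^-=[1.1825]  P^-=[0.2808]  H_jac=[2.3649]  S=[1.8803]  K=[0.3531]  nu=[-2.4482]  x^+=[0.3179]  P^+=[0.0463]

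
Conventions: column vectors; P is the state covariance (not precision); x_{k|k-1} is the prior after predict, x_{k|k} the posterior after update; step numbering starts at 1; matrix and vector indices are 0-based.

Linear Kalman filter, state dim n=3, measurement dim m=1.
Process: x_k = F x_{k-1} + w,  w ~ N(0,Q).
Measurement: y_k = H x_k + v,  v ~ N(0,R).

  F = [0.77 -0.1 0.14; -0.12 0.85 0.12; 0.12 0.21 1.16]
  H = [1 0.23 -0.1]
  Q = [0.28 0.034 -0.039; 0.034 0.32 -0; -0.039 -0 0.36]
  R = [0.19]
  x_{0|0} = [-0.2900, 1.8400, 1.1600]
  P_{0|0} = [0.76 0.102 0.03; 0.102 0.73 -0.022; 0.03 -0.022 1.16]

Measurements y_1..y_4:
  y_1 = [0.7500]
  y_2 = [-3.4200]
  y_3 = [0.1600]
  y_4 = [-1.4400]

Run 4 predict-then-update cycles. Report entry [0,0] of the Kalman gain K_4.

K[0,0] = 0.7339

step 1: x^-=[-0.2449, 1.7380, 1.6972]  P^-=[0.7520 -0.0109 0.2488; -0.0109 0.8489 0.2627; 0.2488 0.2627 1.9668]  S=[0.9397]  K=[0.7711; 0.1682; 0.1197]  nu=[0.7649]  x^+=[0.3449, 1.8667, 1.7888]  P^+=[0.1933 -0.1328 0.1620; -0.1328 0.8223 0.2438; 0.1620 0.2438 1.9533]
step 2: x^-=[0.3293, 1.7599, 2.5083]  P^-=[0.4896 -0.0711 0.3853; -0.0711 1.0172 0.6320; 0.3853 0.6320 3.1846]  S=[0.6265]  K=[0.6940; 0.1591; 0.3386]  nu=[-3.9033]  x^+=[-2.3795, 1.1391, 1.1865]  P^+=[0.1879 -0.1403 0.2380; -0.1403 1.0013 0.5982; 0.2380 0.5982 3.1128]
step 3: x^-=[-1.7800, 1.3962, 1.3301]  P^-=[0.5186 -0.0277 0.6067; -0.0277 1.2348 1.1738; 0.6067 1.1738 4.9461]  S=[0.6353]  K=[0.7108; 0.2187; 0.6013]  nu=[1.7519]  x^+=[-0.5348, 1.7793, 2.3834]  P^+=[0.1976 -0.1264 0.3351; -0.1264 1.2044 1.0902; 0.3351 1.0902 4.7164]
step 4: x^-=[-0.2561, 1.8626, 3.0743]  P^-=[0.5629 0.0503 0.9115; 0.0503 1.4995 1.9196; 0.9115 1.9196 7.3804]  S=[0.6585]  K=[0.7339; 0.3086; 0.9339]  nu=[-1.3049]  x^+=[-1.2137, 1.4599, 1.8556]  P^+=[0.2082 -0.0988 0.4602; -0.0988 1.4368 1.7298; 0.4602 1.7298 6.8061]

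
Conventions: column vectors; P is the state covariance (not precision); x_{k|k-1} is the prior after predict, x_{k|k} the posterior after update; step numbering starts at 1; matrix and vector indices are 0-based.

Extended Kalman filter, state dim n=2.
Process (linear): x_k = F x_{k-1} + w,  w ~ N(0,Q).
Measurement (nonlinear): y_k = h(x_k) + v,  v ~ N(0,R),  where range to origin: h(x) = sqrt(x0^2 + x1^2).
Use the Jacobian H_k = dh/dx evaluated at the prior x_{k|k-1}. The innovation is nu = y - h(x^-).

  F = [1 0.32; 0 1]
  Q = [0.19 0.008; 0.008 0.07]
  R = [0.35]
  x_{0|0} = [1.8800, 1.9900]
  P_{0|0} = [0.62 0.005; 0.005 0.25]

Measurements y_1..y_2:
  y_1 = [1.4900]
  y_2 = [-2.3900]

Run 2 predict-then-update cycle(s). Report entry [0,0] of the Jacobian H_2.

step 1: x^-=[2.5168, 1.9900]  P^-=[0.8388 0.0930; 0.0930 0.3200]  H_jac=[0.7844 0.6202]  S=[1.0797]  K=[0.6628; 0.2514]  nu=[-1.7185]  x^+=[1.3778, 1.5580]  P^+=[0.3645 -0.0869; -0.0869 0.2518]
step 2: x^-=[1.8763, 1.5580]  P^-=[0.5246 0.0017; 0.0017 0.3218]  H_jac=[0.7693 0.6388]  S=[0.7935]  K=[0.5100; 0.2607]  nu=[-4.8288]  x^+=[-0.5864, 0.2993]  P^+=[0.3182 -0.1038; -0.1038 0.2679]

H_jac[0,0] = 0.7693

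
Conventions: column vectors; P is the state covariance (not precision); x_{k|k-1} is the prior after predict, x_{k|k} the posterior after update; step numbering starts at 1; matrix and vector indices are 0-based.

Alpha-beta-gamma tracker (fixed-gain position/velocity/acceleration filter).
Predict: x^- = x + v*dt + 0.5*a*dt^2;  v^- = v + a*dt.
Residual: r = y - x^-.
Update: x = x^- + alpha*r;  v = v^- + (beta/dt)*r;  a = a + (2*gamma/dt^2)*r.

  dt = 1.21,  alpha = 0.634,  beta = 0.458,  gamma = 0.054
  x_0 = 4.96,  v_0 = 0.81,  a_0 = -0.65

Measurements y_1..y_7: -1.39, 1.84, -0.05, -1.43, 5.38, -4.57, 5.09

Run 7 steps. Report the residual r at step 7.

resid = 8.1334

step 1: x_pred=5.4643  r=-6.8543  x^+=1.1187  v^+=-2.5709  a^+=-1.1556
step 2: x_pred=-2.8381  r=4.6781  x^+=0.1278  v^+=-2.1985  a^+=-0.8105
step 3: x_pred=-3.1257  r=3.0757  x^+=-1.1757  v^+=-2.0150  a^+=-0.5836
step 4: x_pred=-4.0411  r=2.6111  x^+=-2.3857  v^+=-1.7329  a^+=-0.3910
step 5: x_pred=-4.7687  r=10.1487  x^+=1.6656  v^+=1.6354  a^+=0.3576
step 6: x_pred=3.9062  r=-8.4762  x^+=-1.4677  v^+=-1.1403  a^+=-0.2677
step 7: x_pred=-3.0434  r=8.1334  x^+=2.1132  v^+=1.6145  a^+=0.3323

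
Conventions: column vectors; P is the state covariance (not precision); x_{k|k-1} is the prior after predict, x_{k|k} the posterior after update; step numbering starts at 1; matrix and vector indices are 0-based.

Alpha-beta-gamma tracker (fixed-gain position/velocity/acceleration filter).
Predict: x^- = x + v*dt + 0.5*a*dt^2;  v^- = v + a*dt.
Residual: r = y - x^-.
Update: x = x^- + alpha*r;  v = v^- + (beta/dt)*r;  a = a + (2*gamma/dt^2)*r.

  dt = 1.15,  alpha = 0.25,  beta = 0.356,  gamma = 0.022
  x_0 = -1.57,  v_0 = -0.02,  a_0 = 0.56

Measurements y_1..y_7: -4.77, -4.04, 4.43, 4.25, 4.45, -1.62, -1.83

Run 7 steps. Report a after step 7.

a_post = -0.1541

step 1: x_pred=-1.2227  r=-3.5473  x^+=-2.1095  v^+=-0.4741  a^+=0.4420
step 2: x_pred=-2.3625  r=-1.6775  x^+=-2.7819  v^+=-0.4851  a^+=0.3862
step 3: x_pred=-3.0844  r=7.5144  x^+=-1.2058  v^+=2.2852  a^+=0.6362
step 4: x_pred=1.8428  r=2.4072  x^+=2.4446  v^+=3.7620  a^+=0.7163
step 5: x_pred=7.2445  r=-2.7945  x^+=6.5459  v^+=3.7206  a^+=0.6233
step 6: x_pred=11.2367  r=-12.8567  x^+=8.0225  v^+=0.4574  a^+=0.1955
step 7: x_pred=8.6778  r=-10.5078  x^+=6.0509  v^+=-2.5706  a^+=-0.1541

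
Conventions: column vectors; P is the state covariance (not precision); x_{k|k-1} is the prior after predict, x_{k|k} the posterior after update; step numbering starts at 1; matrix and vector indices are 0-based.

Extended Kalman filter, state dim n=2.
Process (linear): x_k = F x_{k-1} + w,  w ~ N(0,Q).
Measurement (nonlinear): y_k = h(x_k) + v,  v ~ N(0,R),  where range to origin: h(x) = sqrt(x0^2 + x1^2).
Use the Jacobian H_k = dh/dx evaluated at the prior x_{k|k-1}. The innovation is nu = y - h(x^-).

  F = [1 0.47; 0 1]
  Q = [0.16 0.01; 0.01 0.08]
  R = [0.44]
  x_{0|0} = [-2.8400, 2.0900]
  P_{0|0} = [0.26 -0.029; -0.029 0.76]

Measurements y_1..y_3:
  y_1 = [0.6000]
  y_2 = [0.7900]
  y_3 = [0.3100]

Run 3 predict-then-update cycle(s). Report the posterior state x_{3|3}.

step 1: x^-=[-1.8577, 2.0900]  P^-=[0.5606 0.3382; 0.3382 0.8400]  H_jac=[-0.6643 0.7474]  S=[0.8208]  K=[-0.1458; 0.4912]  nu=[-2.1963]  x^+=[-1.5375, 1.0113]  P^+=[0.5432 0.3970; 0.3970 0.6420]
step 2: x^-=[-1.0622, 1.0113]  P^-=[1.2182 0.7087; 0.7087 0.7220]  H_jac=[-0.7242 0.6895]  S=[0.7144]  K=[-0.5509; -0.0216]  nu=[-0.6766]  x^+=[-0.6894, 1.0259]  P^+=[1.0013 0.7002; 0.7002 0.7217]
step 3: x^-=[-0.2073, 1.0259]  P^-=[1.9789 1.0494; 1.0494 0.8017]  H_jac=[-0.1980 0.9802]  S=[0.8804]  K=[0.7232; 0.6565]  nu=[-0.7366]  x^+=[-0.7400, 0.5423]  P^+=[1.5185 0.6314; 0.6314 0.4222]

x_post = [-0.7400, 0.5423]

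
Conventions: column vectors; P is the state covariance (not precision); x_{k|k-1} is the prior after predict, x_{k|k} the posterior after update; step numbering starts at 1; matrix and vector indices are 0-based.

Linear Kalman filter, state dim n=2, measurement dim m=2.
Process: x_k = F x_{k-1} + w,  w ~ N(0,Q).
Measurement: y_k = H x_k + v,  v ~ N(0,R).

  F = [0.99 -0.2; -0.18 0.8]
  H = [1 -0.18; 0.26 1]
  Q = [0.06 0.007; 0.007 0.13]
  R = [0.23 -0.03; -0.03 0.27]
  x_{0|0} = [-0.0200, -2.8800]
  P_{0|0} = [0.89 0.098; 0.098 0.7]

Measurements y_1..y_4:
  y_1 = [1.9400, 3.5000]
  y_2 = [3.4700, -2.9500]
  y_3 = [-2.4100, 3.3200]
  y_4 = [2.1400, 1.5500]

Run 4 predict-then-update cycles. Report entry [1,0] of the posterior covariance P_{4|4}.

step 1: x^-=[0.5562, -2.3004]  P^-=[0.9215 -0.1825; -0.1825 0.5786]  S=[1.2359 -0.0685; -0.0685 0.8160]  K=[0.7797 0.1354; -0.1967 0.6344]  nu=[0.9697, 5.6558]  x^+=[2.0783, 1.0969]  P^+=[0.1697 -0.0309; -0.0309 0.1852]
step 2: x^-=[1.8381, 0.5035]  P^-=[0.2460 -0.0785; -0.0785 0.2630]  S=[0.5128 -0.0882; -0.0882 0.5088]  K=[0.5178 0.0612; -0.1684 0.4475]  nu=[1.7225, -3.9314]  x^+=[2.4895, -1.5461]  P^+=[0.1122 -0.0282; -0.0282 0.1332]
step 3: x^-=[2.7738, -1.6850]  P^-=[0.1864 -0.0576; -0.0576 0.2270]  S=[0.4445 -0.0773; -0.0773 0.4796]  K=[0.4521 0.0538; -0.1489 0.4180]  nu=[-5.4871, 4.2838]  x^+=[0.5235, 0.9226]  P^+=[0.0980 -0.0245; -0.0245 0.1237]
step 4: x^-=[0.3338, 0.6439]  P^-=[0.1707 -0.0505; -0.0505 0.2194]  S=[0.4260 -0.0733; -0.0733 0.4747]  K=[0.4312 0.0536; -0.1403 0.4129]  nu=[1.9221, 0.8193]  x^+=[1.2065, 0.7125]  P^+=[0.0935 -0.0228; -0.0228 0.1216]

P_post[1,0] = -0.0228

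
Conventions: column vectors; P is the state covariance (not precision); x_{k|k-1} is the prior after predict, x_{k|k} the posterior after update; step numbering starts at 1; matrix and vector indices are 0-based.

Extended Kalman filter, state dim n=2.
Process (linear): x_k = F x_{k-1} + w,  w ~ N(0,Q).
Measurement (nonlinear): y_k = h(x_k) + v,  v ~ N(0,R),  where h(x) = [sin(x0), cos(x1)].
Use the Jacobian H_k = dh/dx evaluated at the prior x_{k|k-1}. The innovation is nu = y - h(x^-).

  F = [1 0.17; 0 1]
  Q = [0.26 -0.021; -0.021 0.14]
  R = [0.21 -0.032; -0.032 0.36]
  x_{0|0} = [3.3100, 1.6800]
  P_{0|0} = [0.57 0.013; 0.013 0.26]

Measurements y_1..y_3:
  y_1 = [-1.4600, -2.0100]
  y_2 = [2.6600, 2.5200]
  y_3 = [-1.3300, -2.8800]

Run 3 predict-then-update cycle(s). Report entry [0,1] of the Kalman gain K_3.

step 1: x^-=[3.5956, 1.6800]  P^-=[0.8419 0.0362; 0.0362 0.4000]  H_jac=[-0.8987 0.0000; 0.0000 -0.9940]  S=[0.8900 0.0003; 0.0003 0.7552]  K=[-0.8501 -0.0473; -0.0364 -0.5265]  nu=[-1.0214, -1.9010]  x^+=[4.5538, 2.7179]  P^+=[0.1970 -0.0103; -0.0103 0.1895]
step 2: x^-=[5.0159, 2.7179]  P^-=[0.4590 0.0010; 0.0010 0.3295]  H_jac=[0.2988 0.0000; 0.0000 -0.4111]  S=[0.2510 -0.0321; -0.0321 0.4157]  K=[0.5518 0.0417; -0.0410 -0.3290]  nu=[3.6143, 3.4316]  x^+=[7.1533, 1.4408]  P^+=[0.3833 0.0064; 0.0064 0.2849]
step 3: x^-=[7.3982, 1.4408]  P^-=[0.6537 0.0339; 0.0339 0.4249]  H_jac=[0.4401 0.0000; 0.0000 -0.9916]  S=[0.3366 -0.0468; -0.0468 0.7778]  K=[0.8559 0.0083; -0.0312 -0.5436]  nu=[-2.2279, -3.0096]  x^+=[5.4665, 3.1465]  P^+=[0.4077 0.0246; 0.0246 0.1964]

K[0,1] = 0.0083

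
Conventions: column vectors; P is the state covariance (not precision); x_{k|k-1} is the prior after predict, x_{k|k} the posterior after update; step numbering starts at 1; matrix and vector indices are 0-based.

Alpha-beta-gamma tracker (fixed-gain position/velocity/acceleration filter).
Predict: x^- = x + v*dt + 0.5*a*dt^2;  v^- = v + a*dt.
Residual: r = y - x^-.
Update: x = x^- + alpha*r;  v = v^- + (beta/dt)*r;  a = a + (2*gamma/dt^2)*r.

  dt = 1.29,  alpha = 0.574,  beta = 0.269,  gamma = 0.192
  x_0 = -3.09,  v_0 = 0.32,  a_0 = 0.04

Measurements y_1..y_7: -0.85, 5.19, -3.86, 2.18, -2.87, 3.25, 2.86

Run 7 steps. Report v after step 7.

v_post = -2.4597

step 1: x_pred=-2.6439  r=1.7939  x^+=-1.6142  v^+=0.7457  a^+=0.4540
step 2: x_pred=-0.2746  r=5.4646  x^+=2.8621  v^+=2.4708  a^+=1.7149
step 3: x_pred=7.4763  r=-11.3363  x^+=0.9693  v^+=2.3191  a^+=-0.9010
step 4: x_pred=3.2113  r=-1.0313  x^+=2.6193  v^+=0.9418  a^+=-1.1390
step 5: x_pred=2.8866  r=-5.7566  x^+=-0.4177  v^+=-1.7279  a^+=-2.4673
step 6: x_pred=-4.6996  r=7.9496  x^+=-0.1365  v^+=-3.2530  a^+=-0.6329
step 7: x_pred=-4.8595  r=7.7195  x^+=-0.4285  v^+=-2.4597  a^+=1.1484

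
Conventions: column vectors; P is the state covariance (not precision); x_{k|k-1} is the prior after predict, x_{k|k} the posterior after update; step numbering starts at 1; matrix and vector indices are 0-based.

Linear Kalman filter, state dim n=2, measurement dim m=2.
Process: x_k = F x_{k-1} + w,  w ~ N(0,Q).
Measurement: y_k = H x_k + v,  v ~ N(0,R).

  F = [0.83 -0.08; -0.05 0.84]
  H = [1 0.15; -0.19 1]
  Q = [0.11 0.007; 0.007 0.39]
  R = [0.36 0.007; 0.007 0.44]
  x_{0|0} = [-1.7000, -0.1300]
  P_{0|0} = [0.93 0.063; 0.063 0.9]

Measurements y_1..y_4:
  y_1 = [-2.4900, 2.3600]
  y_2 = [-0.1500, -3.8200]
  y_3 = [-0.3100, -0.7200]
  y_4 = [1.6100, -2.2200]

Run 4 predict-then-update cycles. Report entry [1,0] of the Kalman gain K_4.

step 1: x^-=[-1.4006, -0.0242]  P^-=[0.7481 -0.0479; -0.0479 1.0221]  S=[1.1167 -0.0284; -0.0284 1.5073]  K=[0.6606 -0.1136; 0.1118 0.6862]  nu=[-1.0858, 2.1181]  x^+=[-2.3586, 1.3079]  P^+=[0.2371 -0.0003; -0.0003 0.3027]
step 2: x^-=[-2.0622, 1.2166]  P^-=[0.2753 -0.0234; -0.0234 0.6042]  S=[0.6419 0.0226; 0.0226 1.0630]  K=[0.4262 -0.0803; 0.0846 0.5708]  nu=[1.7297, -5.4284]  x^+=[-0.8891, -1.7353]  P^+=[0.1534 -0.0032; -0.0032 0.2511]
step 3: x^-=[-0.5991, -1.4132]  P^-=[0.2177 -0.0185; -0.0185 0.5678]  S=[0.5849 0.0329; 0.0329 1.0227]  K=[0.3714 -0.0704; 0.0828 0.5560]  nu=[0.5011, 0.5794]  x^+=[-0.4538, -1.0496]  P^+=[0.1337 -0.0030; -0.0030 0.2446]
step 4: x^-=[-0.2927, -0.8590]  P^-=[0.2040 -0.0171; -0.0171 0.5632]  S=[0.5716 0.0361; 0.0361 1.0171]  K=[0.3568 -0.0676; 0.0829 0.5540]  nu=[2.0316, -1.4167]  x^+=[0.5278, -1.4754]  P^+=[0.1284 -0.0028; -0.0028 0.2438]

K[1,0] = 0.0829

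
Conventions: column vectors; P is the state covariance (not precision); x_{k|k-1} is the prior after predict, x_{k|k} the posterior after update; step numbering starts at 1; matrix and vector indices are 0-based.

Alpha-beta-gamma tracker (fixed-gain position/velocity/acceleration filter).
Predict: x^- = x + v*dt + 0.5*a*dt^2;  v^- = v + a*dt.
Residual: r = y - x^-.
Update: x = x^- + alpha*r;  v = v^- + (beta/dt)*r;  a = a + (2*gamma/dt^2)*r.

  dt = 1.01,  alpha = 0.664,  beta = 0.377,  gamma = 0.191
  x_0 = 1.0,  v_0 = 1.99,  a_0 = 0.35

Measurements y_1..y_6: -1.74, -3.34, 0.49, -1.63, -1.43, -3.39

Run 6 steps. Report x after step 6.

step 1: x_pred=3.1884  r=-4.9284  x^+=-0.0841  v^+=0.5039  a^+=-1.4956
step 2: x_pred=-0.3379  r=-3.0021  x^+=-2.3313  v^+=-2.1272  a^+=-2.6198
step 3: x_pred=-5.8160  r=6.3060  x^+=-1.6288  v^+=-2.4193  a^+=-0.2583
step 4: x_pred=-4.2041  r=2.5741  x^+=-2.4949  v^+=-1.7194  a^+=0.7056
step 5: x_pred=-3.8716  r=2.4416  x^+=-2.2504  v^+=-0.0954  a^+=1.6199
step 6: x_pred=-1.5205  r=-1.8695  x^+=-2.7618  v^+=0.8429  a^+=0.9198

x_post = -2.7618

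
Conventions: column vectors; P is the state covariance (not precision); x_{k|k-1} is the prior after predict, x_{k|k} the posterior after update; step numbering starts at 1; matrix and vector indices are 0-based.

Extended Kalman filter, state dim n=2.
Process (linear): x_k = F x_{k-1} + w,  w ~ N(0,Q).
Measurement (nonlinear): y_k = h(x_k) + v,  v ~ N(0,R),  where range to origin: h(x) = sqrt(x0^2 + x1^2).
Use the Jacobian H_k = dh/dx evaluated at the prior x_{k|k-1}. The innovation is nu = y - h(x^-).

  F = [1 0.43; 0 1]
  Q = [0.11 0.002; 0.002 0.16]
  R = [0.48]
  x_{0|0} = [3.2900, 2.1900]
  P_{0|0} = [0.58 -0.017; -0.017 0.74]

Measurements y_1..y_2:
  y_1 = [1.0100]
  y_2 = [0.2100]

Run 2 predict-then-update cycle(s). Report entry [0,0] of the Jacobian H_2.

step 1: x^-=[4.2317, 2.1900]  P^-=[0.8122 0.3032; 0.3032 0.9000]  H_jac=[0.8881 0.4596]  S=[1.5583]  K=[0.5523; 0.4383]  nu=[-3.7548]  x^+=[2.1578, 0.5444]  P^+=[0.3368 -0.0740; -0.0740 0.6007]
step 2: x^-=[2.3919, 0.5444]  P^-=[0.4942 0.1863; 0.1863 0.7607]  H_jac=[0.9751 0.2219]  S=[1.0680]  K=[0.4899; 0.3282]  nu=[-2.2431]  x^+=[1.2929, -0.1917]  P^+=[0.2379 0.0146; 0.0146 0.6457]

H_jac[0,0] = 0.9751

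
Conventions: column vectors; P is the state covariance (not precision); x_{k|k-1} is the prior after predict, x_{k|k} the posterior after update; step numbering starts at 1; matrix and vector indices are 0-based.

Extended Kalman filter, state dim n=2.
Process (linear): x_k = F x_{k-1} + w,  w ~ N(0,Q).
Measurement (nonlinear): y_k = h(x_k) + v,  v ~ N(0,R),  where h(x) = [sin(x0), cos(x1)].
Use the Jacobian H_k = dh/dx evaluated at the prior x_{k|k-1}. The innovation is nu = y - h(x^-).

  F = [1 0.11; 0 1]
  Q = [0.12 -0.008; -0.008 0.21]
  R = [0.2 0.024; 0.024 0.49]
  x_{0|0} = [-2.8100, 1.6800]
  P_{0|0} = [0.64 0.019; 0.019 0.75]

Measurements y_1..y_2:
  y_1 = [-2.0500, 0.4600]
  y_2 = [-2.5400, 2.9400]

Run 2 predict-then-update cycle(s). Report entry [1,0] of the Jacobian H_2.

step 1: x^-=[-2.6252, 1.6800]  P^-=[0.7733 0.0935; 0.0935 0.9600]  H_jac=[-0.8696 0.0000; 0.0000 -0.9940]  S=[0.7847 0.1048; 0.1048 1.4386]  K=[-0.8566 -0.0022; -0.0152 -0.6622]  nu=[-1.5563, 0.5690]  x^+=[-1.2934, 1.3268]  P^+=[0.1971 0.0218; 0.0218 0.3268]
step 2: x^-=[-1.1474, 1.3268]  P^-=[0.3258 0.0497; 0.0497 0.5368]  H_jac=[0.4108 0.0000; 0.0000 -0.9704]  S=[0.2550 0.0042; 0.0042 0.9955]  K=[0.5257 -0.0507; 0.0887 -0.5236]  nu=[-1.6283, 2.6984]  x^+=[-2.1402, -0.2306]  P^+=[0.2530 0.0126; 0.0126 0.2622]

H_jac[1,0] = 0.0000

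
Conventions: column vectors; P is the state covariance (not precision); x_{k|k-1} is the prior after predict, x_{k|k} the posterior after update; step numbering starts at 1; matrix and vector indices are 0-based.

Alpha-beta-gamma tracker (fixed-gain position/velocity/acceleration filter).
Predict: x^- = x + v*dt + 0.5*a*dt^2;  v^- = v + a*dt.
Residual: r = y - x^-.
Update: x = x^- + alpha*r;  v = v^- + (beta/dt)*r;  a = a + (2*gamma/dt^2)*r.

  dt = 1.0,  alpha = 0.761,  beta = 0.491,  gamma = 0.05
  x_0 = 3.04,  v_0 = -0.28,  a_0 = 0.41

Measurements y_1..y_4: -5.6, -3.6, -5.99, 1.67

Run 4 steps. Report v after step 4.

v_post = 2.9692

step 1: x_pred=2.9650  r=-8.5650  x^+=-3.5530  v^+=-4.0754  a^+=-0.4465
step 2: x_pred=-7.8516  r=4.2516  x^+=-4.6161  v^+=-2.4344  a^+=-0.0213
step 3: x_pred=-7.0612  r=1.0712  x^+=-6.2460  v^+=-1.9298  a^+=0.0858
step 4: x_pred=-8.1329  r=9.8029  x^+=-0.6729  v^+=2.9692  a^+=1.0661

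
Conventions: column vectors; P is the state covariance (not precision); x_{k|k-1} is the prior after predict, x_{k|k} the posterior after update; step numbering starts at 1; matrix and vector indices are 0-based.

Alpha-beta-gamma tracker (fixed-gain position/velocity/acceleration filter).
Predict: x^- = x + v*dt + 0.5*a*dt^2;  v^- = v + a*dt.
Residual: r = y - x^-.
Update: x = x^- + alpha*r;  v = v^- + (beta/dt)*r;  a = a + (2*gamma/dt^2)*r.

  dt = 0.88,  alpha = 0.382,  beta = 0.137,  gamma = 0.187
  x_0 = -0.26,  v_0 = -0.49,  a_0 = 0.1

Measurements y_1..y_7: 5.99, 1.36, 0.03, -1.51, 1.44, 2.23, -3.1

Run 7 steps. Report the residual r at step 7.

resid = 5.7831

step 1: x_pred=-0.6525  r=6.6425  x^+=1.8849  v^+=0.6321  a^+=3.3080
step 2: x_pred=3.7221  r=-2.3621  x^+=2.8198  v^+=3.1754  a^+=2.1672
step 3: x_pred=6.4533  r=-6.4233  x^+=3.9996  v^+=4.0826  a^+=-0.9349
step 4: x_pred=7.2303  r=-8.7403  x^+=3.8915  v^+=1.8992  a^+=-5.1561
step 5: x_pred=3.5664  r=-2.1264  x^+=2.7541  v^+=-2.9692  a^+=-6.1830
step 6: x_pred=-2.2529  r=4.4829  x^+=-0.5404  v^+=-7.7124  a^+=-4.0180
step 7: x_pred=-8.8831  r=5.7831  x^+=-6.6739  v^+=-10.3479  a^+=-1.2250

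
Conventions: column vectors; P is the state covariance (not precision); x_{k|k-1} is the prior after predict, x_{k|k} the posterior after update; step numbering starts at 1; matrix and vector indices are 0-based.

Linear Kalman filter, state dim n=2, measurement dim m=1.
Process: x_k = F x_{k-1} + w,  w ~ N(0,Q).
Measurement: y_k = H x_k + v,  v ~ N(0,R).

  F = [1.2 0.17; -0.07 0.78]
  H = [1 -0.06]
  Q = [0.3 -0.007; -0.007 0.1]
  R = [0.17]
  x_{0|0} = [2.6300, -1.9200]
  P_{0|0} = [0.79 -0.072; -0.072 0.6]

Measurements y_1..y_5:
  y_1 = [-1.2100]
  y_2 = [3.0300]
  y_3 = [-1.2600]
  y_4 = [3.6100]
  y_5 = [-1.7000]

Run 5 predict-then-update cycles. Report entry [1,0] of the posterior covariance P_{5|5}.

P_post[1,0] = 0.0240

step 1: x^-=[2.8296, -1.6817]  P^-=[1.4256 -0.0603; -0.0603 0.4768]  S=[1.6045]  K=[0.8907; -0.0554]  nu=[-4.1405]  x^+=[-0.8584, -1.4522]  P^+=[0.1526 0.0189; 0.0189 0.4718]
step 2: x^-=[-1.2770, -1.0726]  P^-=[0.5410 0.0602; 0.0602 0.3858]  S=[0.7052]  K=[0.7621; 0.0526]  nu=[4.2426]  x^+=[1.9562, -0.8496]  P^+=[0.1315 0.0320; 0.0320 0.3838]
step 3: x^-=[2.2031, -0.7997]  P^-=[0.5135 0.0624; 0.0624 0.3307]  S=[0.6772]  K=[0.7527; 0.0628]  nu=[-3.5110]  x^+=[-0.4398, -1.0203]  P^+=[0.1298 0.0304; 0.0304 0.3280]
step 4: x^-=[-0.7012, -0.7650]  P^-=[0.5088 0.0536; 0.0536 0.2969]  S=[0.6734]  K=[0.7507; 0.0532]  nu=[4.2653]  x^+=[2.5009, -0.5380]  P^+=[0.1292 0.0267; 0.0267 0.2950]
step 5: x^-=[2.9096, -0.5947]  P^-=[0.5055 0.0460; 0.0460 0.2772]  S=[0.6710]  K=[0.7493; 0.0437]  nu=[-4.6453]  x^+=[-0.5710, -0.7979]  P^+=[0.1288 0.0240; 0.0240 0.2759]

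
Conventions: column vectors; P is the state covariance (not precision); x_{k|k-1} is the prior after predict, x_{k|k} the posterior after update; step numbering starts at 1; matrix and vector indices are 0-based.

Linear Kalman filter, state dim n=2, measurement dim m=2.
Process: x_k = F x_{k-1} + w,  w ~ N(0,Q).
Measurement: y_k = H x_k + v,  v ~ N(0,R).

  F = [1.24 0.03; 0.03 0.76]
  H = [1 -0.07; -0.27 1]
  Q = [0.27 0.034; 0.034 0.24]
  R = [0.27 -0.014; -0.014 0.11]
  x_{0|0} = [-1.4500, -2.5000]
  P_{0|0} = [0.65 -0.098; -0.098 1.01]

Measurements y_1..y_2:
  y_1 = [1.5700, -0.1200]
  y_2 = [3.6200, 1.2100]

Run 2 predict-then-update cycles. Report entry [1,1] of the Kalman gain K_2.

step 1: x^-=[-1.8730, -1.9435]  P^-=[1.2631 -0.0112; -0.0112 0.8195]  S=[1.5386 -0.4238; -0.4238 1.0276]  K=[0.8202 -0.0045; 0.1984 0.8823]  nu=[3.3070, 1.3178]  x^+=[0.8333, -0.1246]  P^+=[0.2249 0.0487; 0.0487 0.1074]
step 2: x^-=[1.0295, -0.0697]  P^-=[0.6196 0.0908; 0.0908 0.3045]  S=[0.8783 -0.1101; -0.1101 0.4106]  K=[0.6983 0.0009; 0.1703 0.7275]  nu=[2.5856, 1.5577]  x^+=[2.8364, 1.5037]  P^+=[0.1915 0.0420; 0.0420 0.0890]

K[1,1] = 0.7275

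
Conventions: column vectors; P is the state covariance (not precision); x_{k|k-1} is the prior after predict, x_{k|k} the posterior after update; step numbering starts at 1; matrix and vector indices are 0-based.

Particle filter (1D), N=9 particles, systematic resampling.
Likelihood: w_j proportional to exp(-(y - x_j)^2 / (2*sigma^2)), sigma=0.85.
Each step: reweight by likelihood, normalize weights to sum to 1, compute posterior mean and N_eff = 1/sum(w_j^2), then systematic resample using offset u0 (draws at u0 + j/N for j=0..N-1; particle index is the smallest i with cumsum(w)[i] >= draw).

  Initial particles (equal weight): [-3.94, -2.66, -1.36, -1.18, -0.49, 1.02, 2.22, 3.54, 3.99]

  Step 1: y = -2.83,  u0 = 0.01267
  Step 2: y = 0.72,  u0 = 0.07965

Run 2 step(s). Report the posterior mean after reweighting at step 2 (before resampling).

step 1: w=[0.2361, 0.5430, 0.1242, 0.0842, 0.0125, 0.0000, 0.0000, 0.0000, 0.0000]  mean=-2.6490  Neff=2.6792  idx=[0, 0, 0, 1, 1, 1, 1, 2, 2]
step 2: w=[0.0000, 0.0000, 0.0000, 0.0036, 0.0036, 0.0036, 0.0036, 0.4927, 0.4927]  mean=-1.3789  Neff=2.0591  idx=[7, 7, 7, 7, 8, 8, 8, 8, 8]

post_mean = -1.3789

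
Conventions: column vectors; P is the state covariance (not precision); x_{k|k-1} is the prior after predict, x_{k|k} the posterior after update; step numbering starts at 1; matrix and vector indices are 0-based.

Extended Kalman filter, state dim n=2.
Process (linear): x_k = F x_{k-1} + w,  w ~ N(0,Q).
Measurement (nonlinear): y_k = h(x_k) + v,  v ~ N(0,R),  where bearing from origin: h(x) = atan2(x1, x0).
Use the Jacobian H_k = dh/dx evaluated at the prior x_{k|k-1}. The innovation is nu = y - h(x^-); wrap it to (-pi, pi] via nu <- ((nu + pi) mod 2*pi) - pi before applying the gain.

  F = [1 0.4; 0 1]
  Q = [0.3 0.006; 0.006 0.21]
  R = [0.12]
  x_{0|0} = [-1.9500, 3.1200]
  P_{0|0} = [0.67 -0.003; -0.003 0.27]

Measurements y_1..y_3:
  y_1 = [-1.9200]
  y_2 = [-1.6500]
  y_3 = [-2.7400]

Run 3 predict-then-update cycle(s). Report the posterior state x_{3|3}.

x_post = [-5.5095, -0.0408]

step 1: x^-=[-0.7020, 3.1200]  P^-=[1.0108 0.1110; 0.1110 0.4800]  H_jac=[-0.3051 -0.0686]  S=[0.2210]  K=[-1.4299; -0.3023]  nu=[2.5711]  x^+=[-4.3784, 2.3427]  P^+=[0.5590 0.0155; 0.0155 0.4598]
step 2: x^-=[-3.4413, 2.3427]  P^-=[0.9449 0.2054; 0.2054 0.6698]  H_jac=[-0.1352 -0.1986]  S=[0.1747]  K=[-0.9646; -0.9202]  nu=[2.0893]  x^+=[-5.4566, 0.4201]  P^+=[0.7824 0.0503; 0.0503 0.5219]
step 3: x^-=[-5.2886, 0.4201]  P^-=[1.2061 0.2651; 0.2651 0.7319]  H_jac=[-0.0149 -0.1879]  S=[0.1476]  K=[-0.4594; -0.9585]  nu=[0.4809]  x^+=[-5.5095, -0.0408]  P^+=[1.1750 0.2001; 0.2001 0.5963]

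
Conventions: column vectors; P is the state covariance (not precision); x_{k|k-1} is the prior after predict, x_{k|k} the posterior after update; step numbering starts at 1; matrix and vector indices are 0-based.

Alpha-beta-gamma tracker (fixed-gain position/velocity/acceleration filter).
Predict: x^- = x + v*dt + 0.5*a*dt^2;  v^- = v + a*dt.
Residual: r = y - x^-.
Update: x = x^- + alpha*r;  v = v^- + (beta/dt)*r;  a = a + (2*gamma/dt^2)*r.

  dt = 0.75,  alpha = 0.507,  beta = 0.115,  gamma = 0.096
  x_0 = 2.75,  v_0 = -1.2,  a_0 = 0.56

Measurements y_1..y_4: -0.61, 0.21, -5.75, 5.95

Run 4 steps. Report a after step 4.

step 1: x_pred=2.0075  r=-2.6175  x^+=0.6804  v^+=-1.1813  a^+=-0.3334
step 2: x_pred=-0.2994  r=0.5094  x^+=-0.0411  v^+=-1.3533  a^+=-0.1596
step 3: x_pred=-1.1010  r=-4.6490  x^+=-3.4580  v^+=-2.1859  a^+=-1.7464
step 4: x_pred=-5.5886  r=11.5386  x^+=0.2615  v^+=-1.7264  a^+=2.1921

a_post = 2.1921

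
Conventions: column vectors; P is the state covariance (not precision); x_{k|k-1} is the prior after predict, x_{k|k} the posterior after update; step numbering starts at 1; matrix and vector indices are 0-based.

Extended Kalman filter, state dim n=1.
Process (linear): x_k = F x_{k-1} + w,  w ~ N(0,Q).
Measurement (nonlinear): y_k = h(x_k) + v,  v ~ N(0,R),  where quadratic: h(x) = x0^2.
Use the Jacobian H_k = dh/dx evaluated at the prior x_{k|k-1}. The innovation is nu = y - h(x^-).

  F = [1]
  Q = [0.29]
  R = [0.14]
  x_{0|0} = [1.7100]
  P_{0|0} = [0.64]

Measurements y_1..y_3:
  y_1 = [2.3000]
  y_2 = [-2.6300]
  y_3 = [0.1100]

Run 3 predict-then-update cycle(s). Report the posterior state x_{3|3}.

x_post = [-0.0265]

step 1: x^-=[1.7100]  P^-=[0.9300]  H_jac=[3.4200]  S=[11.0177]  K=[0.2887]  nu=[-0.6241]  x^+=[1.5298]  P^+=[0.0118]
step 2: x^-=[1.5298]  P^-=[0.3018]  H_jac=[3.0597]  S=[2.9655]  K=[0.3114]  nu=[-4.9704]  x^+=[-0.0180]  P^+=[0.0142]
step 3: x^-=[-0.0180]  P^-=[0.3042]  H_jac=[-0.0359]  S=[0.1404]  K=[-0.0779]  nu=[0.1097]  x^+=[-0.0265]  P^+=[0.3034]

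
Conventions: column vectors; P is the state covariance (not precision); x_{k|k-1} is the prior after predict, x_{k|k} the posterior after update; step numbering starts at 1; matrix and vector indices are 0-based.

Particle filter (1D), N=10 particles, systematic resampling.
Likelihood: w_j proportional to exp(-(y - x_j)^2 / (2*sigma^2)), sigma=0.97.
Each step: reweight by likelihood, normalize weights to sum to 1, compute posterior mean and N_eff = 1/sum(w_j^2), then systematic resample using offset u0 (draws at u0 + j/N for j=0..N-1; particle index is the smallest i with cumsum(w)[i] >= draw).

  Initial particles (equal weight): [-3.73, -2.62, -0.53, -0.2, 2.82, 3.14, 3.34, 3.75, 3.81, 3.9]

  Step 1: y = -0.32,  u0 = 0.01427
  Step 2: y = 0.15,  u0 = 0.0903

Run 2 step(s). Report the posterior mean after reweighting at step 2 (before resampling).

post_mean = -0.3371

step 1: w=[0.0010, 0.0295, 0.4789, 0.4866, 0.0026, 0.0008, 0.0004, 0.0001, 0.0001, 0.0000]  mean=-0.4202  Neff=2.1414  idx=[1, 2, 2, 2, 2, 3, 3, 3, 3, 3]
step 2: w=[0.0022, 0.0999, 0.0999, 0.0999, 0.0999, 0.1197, 0.1197, 0.1197, 0.1197, 0.1197]  mean=-0.3371  Neff=8.9683  idx=[1, 2, 3, 4, 5, 6, 7, 8, 9, 9]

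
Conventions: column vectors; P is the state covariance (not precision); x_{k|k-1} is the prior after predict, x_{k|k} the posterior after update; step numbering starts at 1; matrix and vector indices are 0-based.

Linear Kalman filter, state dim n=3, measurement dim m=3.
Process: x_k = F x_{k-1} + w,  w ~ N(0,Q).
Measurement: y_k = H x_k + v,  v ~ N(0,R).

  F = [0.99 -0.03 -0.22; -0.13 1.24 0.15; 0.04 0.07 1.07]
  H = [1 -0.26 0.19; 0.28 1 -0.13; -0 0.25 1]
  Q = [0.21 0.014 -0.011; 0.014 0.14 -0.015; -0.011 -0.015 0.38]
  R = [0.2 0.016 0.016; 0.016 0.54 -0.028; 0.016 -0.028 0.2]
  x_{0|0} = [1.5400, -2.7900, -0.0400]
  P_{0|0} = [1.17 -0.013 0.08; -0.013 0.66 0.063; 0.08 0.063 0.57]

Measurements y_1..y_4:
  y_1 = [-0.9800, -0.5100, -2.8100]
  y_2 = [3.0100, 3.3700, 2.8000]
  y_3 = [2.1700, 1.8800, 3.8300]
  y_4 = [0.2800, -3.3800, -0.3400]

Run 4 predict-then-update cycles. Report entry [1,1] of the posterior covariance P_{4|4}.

P_post[1,1] = 0.2202

step 1: x^-=[1.6171, -3.6658, -0.1765]  P^-=[1.3517 -0.1993 -0.0201; -0.1993 1.2119 0.2008; -0.0201 0.2008 1.0539]  S=[1.7478 -0.0849 0.0249; -0.0849 1.7134 0.3126; 0.0249 0.3126 1.4300]  K=[0.8102 0.1643 -0.0989; -0.2462 0.6065 0.2240; 0.0566 -0.1083 0.7948]  nu=[-3.5167, 2.6801, -1.7170]  x^+=[-0.6219, -1.5592, -2.0305]  P^+=[0.1809 0.0507 -0.0241; 0.0507 0.2965 -0.0503; -0.0241 -0.0503 0.1755]
step 2: x^-=[-0.1222, -2.1572, -2.3067]  P^-=[0.4028 0.0460 -0.0652; 0.0460 0.5689 -0.0240; -0.0652 -0.0240 0.5733]  S=[0.6156 0.0090 0.0393; 0.0090 1.1869 0.0014; 0.0393 0.0014 0.7969]  K=[0.6190 0.1364 -0.0982; -0.1902 0.4940 0.1569; 0.0372 -0.0995 0.7103]  nu=[3.0096, 5.2615, 5.6460]  x^+=[1.9038, 0.7554, 1.2917]  P^+=[0.1405 0.0438 -0.0245; 0.0438 0.2411 -0.0458; -0.0245 -0.0458 0.1569]
step 3: x^-=[1.5779, 0.8830, 1.5112]  P^-=[0.3629 0.0440 -0.0635; 0.0440 0.4865 -0.0258; -0.0635 -0.0258 0.5523]  S=[0.5713 0.0174 0.0424; 0.0174 1.1003 -0.0178; 0.0424 -0.0178 0.7698]  K=[0.5975 0.1288 -0.0980; -0.1777 0.4616 0.1449; 0.0350 -0.0940 0.7050]  nu=[0.5346, 0.7516, 2.0980]  x^+=[1.7885, 1.4390, 2.9383]  P^+=[0.1352 0.0409 -0.0239; 0.0409 0.2253 -0.0431; -0.0239 -0.0431 0.1550]
step 4: x^-=[1.0810, 1.9926, 3.3163]  P^-=[0.3576 0.0412 -0.0629; 0.0412 0.4639 -0.0241; -0.0629 -0.0241 0.5505]  S=[0.5659 0.0196 0.0430; 0.0196 1.0751 -0.0216; 0.0430 -0.0216 0.7674]  K=[0.5950 0.1263 -0.0983; -0.1748 0.4511 0.1422; 0.0344 -0.0918 0.7049]  nu=[-0.9130, -5.2442, -4.1544]  x^+=[0.2839, -0.8046, 0.8376]  P^+=[0.1343 0.0398 -0.0236; 0.0398 0.2202 -0.0420; -0.0236 -0.0420 0.1546]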